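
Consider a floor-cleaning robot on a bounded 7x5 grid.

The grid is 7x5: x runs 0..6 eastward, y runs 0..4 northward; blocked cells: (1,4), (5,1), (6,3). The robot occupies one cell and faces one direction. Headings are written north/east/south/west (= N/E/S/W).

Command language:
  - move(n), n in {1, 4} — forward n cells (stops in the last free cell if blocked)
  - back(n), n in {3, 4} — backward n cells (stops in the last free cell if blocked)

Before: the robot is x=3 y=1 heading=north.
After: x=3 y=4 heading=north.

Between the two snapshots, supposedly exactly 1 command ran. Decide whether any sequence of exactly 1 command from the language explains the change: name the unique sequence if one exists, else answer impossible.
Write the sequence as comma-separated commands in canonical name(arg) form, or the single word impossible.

key: move(4) runs into the grid edge before its full distance
from: x=3 y=1 heading=north
1. move(4) → x=3 y=4 heading=north
uniquely the one of 4 1-step routes that fits.

move(4)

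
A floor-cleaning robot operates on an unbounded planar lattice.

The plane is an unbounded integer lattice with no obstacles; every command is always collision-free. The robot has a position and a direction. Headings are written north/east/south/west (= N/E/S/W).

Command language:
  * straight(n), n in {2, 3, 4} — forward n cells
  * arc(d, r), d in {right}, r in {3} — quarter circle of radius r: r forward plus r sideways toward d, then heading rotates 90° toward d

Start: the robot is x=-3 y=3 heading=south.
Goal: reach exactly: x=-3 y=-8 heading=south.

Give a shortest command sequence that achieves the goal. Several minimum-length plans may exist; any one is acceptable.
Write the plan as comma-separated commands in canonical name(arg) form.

straight(4), straight(4), straight(3)

begin: x=-3 y=3 heading=south
[1] after straight(4): x=-3 y=-1 heading=south
[2] after straight(4): x=-3 y=-5 heading=south
[3] after straight(3): x=-3 y=-8 heading=south
nothing shorter than 3 reaches the goal.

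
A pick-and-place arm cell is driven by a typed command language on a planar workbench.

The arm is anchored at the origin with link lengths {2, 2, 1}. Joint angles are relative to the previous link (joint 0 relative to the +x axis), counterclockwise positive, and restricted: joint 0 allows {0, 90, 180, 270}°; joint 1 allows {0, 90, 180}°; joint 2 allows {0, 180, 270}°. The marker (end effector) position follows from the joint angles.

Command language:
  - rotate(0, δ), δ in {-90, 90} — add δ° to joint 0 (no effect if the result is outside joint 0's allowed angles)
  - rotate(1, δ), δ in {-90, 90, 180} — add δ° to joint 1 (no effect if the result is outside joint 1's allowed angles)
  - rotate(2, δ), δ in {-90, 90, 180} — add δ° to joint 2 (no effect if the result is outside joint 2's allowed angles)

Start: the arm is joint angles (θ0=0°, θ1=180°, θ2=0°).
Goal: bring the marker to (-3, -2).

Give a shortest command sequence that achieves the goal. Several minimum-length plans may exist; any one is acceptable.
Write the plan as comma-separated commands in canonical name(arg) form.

rotate(2, -90), rotate(0, 90), rotate(0, 90), rotate(1, -90)

initial: joint angles (θ0=0°, θ1=180°, θ2=0°)
step 1 (rotate(2, -90)): joint angles (θ0=0°, θ1=180°, θ2=270°)
step 2 (rotate(0, 90)): joint angles (θ0=90°, θ1=180°, θ2=270°)
step 3 (rotate(0, 90)): joint angles (θ0=180°, θ1=180°, θ2=270°)
step 4 (rotate(1, -90)): joint angles (θ0=180°, θ1=90°, θ2=270°)
minimal: 4 command(s), checked below 4.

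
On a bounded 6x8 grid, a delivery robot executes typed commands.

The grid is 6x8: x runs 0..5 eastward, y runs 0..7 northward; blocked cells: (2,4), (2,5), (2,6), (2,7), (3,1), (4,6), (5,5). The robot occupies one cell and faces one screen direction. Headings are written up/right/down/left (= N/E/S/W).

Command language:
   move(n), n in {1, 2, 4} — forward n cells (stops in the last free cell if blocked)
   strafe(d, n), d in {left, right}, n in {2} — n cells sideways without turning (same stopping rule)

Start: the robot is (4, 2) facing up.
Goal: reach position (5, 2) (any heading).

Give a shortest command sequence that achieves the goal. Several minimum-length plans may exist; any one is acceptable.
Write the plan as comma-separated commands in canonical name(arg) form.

strafe(right, 2)

initial: (4, 2) facing up
1. strafe(right, 2) → (5, 2) facing up
minimal: 1 command(s), checked below 1.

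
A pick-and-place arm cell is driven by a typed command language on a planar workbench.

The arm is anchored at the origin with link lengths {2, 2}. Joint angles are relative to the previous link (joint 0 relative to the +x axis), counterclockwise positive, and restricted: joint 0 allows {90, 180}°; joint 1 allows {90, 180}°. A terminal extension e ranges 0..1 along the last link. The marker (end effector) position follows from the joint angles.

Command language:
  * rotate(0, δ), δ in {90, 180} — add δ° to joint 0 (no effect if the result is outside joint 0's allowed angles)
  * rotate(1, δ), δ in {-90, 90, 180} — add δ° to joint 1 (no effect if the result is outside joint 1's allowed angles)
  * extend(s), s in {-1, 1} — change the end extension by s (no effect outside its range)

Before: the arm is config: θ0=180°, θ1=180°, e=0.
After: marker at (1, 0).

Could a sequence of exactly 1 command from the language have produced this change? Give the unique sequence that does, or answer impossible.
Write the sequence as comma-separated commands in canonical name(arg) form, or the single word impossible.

start: config: θ0=180°, θ1=180°, e=0
1. extend(1) → config: θ0=180°, θ1=180°, e=1
no rival 1-sequence matches.

extend(1)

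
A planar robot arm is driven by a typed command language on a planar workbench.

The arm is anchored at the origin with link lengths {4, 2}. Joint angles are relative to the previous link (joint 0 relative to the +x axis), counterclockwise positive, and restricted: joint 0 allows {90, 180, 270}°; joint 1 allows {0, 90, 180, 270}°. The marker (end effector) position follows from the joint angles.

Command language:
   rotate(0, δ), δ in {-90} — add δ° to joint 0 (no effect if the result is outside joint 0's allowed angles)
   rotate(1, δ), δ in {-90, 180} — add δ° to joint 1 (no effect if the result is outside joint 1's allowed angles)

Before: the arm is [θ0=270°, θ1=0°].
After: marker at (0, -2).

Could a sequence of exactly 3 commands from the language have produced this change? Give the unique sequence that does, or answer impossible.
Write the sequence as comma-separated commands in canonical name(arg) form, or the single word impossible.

rotate(1, 180), rotate(1, 180), rotate(1, 180)

t0: [θ0=270°, θ1=0°]
step 1 (rotate(1, 180)): [θ0=270°, θ1=180°]
step 2 (rotate(1, 180)): [θ0=270°, θ1=0°]
step 3 (rotate(1, 180)): [θ0=270°, θ1=180°]
no rival 3-sequence matches.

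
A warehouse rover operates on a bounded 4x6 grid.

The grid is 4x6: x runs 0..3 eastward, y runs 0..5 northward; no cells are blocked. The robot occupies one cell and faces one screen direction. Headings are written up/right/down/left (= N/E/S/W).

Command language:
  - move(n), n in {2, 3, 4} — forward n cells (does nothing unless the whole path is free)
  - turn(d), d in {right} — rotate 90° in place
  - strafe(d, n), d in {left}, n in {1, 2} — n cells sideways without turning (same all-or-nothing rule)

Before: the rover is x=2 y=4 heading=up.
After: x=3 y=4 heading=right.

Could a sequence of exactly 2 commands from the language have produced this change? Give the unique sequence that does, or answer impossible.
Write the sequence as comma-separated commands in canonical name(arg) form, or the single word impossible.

impossible

all 36 sequences checked — none match.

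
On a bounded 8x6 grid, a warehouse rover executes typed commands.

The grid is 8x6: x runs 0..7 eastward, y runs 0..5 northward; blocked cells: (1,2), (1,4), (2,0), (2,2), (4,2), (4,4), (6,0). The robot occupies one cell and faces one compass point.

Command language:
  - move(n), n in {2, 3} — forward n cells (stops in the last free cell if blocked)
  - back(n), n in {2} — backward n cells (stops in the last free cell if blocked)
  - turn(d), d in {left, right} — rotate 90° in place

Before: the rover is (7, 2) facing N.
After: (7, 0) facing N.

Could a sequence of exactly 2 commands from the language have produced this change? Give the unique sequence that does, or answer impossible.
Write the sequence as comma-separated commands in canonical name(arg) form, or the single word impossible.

back(2), back(2)

key: heading stays N — no command in the sequence turns
start: (7, 2) facing N
step 1 (back(2)): (7, 0) facing N
step 2 (back(2)): (7, 0) facing N
all 25 alternatives checked — unique.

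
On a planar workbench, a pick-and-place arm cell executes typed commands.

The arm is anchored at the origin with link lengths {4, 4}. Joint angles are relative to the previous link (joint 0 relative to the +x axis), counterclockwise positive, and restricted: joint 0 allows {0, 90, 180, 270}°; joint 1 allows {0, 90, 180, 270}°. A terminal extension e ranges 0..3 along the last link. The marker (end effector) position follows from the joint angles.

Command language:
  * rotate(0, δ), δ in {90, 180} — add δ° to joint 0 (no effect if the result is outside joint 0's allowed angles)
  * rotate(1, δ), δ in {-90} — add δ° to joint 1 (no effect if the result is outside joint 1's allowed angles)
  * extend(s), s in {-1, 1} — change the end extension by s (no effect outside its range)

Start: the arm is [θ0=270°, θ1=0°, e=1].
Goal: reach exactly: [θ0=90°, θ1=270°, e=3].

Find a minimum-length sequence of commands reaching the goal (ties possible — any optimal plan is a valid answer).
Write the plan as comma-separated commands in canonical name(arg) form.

initial: [θ0=270°, θ1=0°, e=1]
t=1 rotate(1, -90) ⇒ [θ0=270°, θ1=270°, e=1]
t=2 rotate(0, 180) ⇒ [θ0=90°, θ1=270°, e=1]
t=3 extend(1) ⇒ [θ0=90°, θ1=270°, e=2]
t=4 extend(1) ⇒ [θ0=90°, θ1=270°, e=3]
minimal: 4 command(s), checked below 4.

rotate(1, -90), rotate(0, 180), extend(1), extend(1)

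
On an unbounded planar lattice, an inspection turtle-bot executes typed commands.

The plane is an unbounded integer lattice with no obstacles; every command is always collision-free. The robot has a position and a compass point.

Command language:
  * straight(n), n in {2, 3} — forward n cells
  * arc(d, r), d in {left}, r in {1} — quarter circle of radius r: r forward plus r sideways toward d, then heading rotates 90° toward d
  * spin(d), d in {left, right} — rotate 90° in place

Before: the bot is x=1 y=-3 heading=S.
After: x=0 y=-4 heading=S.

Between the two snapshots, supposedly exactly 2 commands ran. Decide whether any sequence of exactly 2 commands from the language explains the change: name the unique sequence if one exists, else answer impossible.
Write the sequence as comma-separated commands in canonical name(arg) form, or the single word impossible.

key: running arc(left, 1) before spin(right) would end elsewhere — order is forced
t0: x=1 y=-3 heading=S
t=1 spin(right) ⇒ x=1 y=-3 heading=W
t=2 arc(left, 1) ⇒ x=0 y=-4 heading=S
no other 2-command option fits: unique.

spin(right), arc(left, 1)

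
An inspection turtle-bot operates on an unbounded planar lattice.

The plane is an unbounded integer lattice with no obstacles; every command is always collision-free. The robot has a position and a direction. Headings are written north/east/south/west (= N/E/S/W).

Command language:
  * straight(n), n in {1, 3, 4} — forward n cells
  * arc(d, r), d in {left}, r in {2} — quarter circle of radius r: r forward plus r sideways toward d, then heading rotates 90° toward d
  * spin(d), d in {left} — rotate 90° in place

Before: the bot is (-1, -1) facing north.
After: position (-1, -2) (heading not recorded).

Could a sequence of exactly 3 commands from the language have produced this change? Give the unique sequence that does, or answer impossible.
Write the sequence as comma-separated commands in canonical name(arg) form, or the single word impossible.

spin(left), spin(left), straight(1)

key: order matters: swapping spin(left) and straight(1) lands elsewhere
t0: (-1, -1) facing north
[1] after spin(left): (-1, -1) facing west
[2] after spin(left): (-1, -1) facing south
[3] after straight(1): (-1, -2) facing south
all 125 alternatives checked — unique.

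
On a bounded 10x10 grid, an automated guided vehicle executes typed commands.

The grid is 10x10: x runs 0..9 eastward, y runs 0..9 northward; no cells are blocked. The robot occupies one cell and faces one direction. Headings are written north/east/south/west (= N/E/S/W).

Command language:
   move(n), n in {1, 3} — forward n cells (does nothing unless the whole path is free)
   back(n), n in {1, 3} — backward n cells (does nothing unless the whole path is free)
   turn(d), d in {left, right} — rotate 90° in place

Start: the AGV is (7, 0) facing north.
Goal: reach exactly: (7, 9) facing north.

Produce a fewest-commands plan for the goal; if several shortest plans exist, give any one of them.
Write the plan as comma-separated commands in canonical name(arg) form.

initial: (7, 0) facing north
[1] after move(3): (7, 3) facing north
[2] after move(3): (7, 6) facing north
[3] after move(3): (7, 9) facing north
shorter routes all fall short; 3 is best.

move(3), move(3), move(3)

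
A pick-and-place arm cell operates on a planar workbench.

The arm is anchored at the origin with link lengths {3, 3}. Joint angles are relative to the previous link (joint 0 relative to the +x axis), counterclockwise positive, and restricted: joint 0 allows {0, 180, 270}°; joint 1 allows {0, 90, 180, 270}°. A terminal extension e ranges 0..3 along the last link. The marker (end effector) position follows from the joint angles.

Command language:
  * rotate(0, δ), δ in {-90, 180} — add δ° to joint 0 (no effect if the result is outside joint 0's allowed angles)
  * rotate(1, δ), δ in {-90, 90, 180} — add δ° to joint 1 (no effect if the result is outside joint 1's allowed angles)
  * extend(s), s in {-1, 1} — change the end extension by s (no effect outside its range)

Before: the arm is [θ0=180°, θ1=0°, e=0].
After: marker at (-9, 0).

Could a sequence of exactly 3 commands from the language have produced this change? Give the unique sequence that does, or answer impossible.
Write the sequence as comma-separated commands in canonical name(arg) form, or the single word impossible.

extend(1), extend(1), extend(1)

from: [θ0=180°, θ1=0°, e=0]
[1] after extend(1): [θ0=180°, θ1=0°, e=1]
[2] after extend(1): [θ0=180°, θ1=0°, e=2]
[3] after extend(1): [θ0=180°, θ1=0°, e=3]
uniquely the one of 343 3-step routes that fits.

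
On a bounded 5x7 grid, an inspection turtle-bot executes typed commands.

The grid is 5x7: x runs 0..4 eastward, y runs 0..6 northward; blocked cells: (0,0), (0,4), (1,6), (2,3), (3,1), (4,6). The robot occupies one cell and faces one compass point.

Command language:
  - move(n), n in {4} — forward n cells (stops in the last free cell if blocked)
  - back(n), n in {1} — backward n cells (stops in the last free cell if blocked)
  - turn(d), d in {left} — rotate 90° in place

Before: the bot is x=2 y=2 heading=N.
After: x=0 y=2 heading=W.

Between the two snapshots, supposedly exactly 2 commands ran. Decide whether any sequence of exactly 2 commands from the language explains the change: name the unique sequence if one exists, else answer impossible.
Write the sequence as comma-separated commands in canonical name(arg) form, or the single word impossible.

turn(left), move(4)

key: cell and facing (now W) both changed — the 2 commands mix motion and turning
initial: x=2 y=2 heading=N
1. turn(left) → x=2 y=2 heading=W
2. move(4) → x=0 y=2 heading=W
no other 2-command option fits: unique.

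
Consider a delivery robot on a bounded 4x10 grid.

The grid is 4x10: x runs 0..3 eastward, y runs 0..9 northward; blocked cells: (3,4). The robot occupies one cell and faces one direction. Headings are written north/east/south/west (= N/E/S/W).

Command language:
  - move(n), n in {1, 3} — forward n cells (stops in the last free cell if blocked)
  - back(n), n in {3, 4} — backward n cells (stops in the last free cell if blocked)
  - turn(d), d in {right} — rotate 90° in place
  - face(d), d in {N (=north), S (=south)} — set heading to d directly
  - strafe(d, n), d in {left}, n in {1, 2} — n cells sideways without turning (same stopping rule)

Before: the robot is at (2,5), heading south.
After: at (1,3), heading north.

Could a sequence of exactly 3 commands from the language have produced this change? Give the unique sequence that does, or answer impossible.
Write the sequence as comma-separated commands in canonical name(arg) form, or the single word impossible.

impossible

all 729 sequences checked — none match.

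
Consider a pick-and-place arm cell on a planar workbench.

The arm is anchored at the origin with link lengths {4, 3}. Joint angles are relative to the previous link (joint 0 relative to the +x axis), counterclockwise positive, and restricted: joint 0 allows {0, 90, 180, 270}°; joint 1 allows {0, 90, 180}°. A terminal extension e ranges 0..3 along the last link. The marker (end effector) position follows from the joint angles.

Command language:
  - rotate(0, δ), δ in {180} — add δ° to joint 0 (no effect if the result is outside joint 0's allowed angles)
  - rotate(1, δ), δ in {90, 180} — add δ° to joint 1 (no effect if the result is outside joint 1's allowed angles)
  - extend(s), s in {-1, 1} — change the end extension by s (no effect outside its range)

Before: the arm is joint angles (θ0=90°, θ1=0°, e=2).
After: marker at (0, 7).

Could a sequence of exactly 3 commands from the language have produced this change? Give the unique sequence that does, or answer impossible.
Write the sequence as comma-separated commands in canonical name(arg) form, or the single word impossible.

initial: joint angles (θ0=90°, θ1=0°, e=2)
t=1 extend(-1) ⇒ joint angles (θ0=90°, θ1=0°, e=1)
t=2 extend(-1) ⇒ joint angles (θ0=90°, θ1=0°, e=0)
t=3 extend(-1) ⇒ joint angles (θ0=90°, θ1=0°, e=0)
uniquely the one of 125 3-step routes that fits.

extend(-1), extend(-1), extend(-1)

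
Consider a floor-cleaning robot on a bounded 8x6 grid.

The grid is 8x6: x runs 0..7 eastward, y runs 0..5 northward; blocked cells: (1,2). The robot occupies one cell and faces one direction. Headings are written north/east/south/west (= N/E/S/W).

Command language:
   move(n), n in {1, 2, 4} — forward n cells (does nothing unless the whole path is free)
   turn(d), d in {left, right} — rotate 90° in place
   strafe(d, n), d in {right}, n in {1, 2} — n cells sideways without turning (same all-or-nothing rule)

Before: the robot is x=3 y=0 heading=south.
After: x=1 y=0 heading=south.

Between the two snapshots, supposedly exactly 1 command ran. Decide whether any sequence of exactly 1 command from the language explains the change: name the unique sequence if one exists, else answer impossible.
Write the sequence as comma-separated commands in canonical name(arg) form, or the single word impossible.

strafe(right, 2)

key: still facing S — the one step turns nothing
start: x=3 y=0 heading=south
step 1 (strafe(right, 2)): x=1 y=0 heading=south
no other 1-command option fits: unique.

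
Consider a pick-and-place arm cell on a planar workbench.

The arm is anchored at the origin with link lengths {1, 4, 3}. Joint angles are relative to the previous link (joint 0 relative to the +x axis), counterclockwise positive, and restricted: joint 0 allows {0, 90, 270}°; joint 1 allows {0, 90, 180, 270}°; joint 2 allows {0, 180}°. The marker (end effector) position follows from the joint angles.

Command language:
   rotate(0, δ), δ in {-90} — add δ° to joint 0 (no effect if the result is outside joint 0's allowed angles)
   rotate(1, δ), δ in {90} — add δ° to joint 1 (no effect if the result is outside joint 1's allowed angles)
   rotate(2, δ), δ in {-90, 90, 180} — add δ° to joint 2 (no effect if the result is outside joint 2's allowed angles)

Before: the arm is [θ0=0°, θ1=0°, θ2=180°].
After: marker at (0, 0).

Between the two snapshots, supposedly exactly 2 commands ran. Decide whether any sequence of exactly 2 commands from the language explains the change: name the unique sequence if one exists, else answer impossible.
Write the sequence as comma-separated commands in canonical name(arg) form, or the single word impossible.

rotate(1, 90), rotate(1, 90)

start: [θ0=0°, θ1=0°, θ2=180°]
step 1 (rotate(1, 90)): [θ0=0°, θ1=90°, θ2=180°]
step 2 (rotate(1, 90)): [θ0=0°, θ1=180°, θ2=180°]
no rival 2-sequence matches.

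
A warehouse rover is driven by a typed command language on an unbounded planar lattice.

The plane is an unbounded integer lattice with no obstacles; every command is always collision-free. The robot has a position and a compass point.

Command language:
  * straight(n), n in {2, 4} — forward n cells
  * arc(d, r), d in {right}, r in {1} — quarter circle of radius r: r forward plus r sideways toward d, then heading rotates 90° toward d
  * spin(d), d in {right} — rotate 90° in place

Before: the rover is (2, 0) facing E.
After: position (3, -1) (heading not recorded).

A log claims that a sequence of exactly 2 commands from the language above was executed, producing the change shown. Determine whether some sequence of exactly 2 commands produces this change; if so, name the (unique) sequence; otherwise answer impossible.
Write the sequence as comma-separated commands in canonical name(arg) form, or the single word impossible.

key: running spin(right) before arc(right, 1) would end elsewhere — order is forced
start: (2, 0) facing E
[1] after arc(right, 1): (3, -1) facing S
[2] after spin(right): (3, -1) facing W
all 16 alternatives checked — unique.

arc(right, 1), spin(right)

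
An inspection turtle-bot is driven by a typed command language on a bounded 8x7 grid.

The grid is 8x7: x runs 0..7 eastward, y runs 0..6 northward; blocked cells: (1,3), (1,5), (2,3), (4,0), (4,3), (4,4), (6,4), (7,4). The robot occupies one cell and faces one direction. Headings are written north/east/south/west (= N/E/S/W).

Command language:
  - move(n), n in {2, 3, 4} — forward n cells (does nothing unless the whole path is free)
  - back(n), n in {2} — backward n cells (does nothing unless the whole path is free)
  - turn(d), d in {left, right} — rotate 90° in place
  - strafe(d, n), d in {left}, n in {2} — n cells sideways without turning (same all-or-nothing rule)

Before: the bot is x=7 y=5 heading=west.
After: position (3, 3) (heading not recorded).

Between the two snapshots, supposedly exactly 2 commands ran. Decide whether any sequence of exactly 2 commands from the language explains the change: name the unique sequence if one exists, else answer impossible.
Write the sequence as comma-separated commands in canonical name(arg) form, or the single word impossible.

move(4), strafe(left, 2)

key: order matters: swapping move(4) and strafe(left, 2) lands elsewhere
initial: x=7 y=5 heading=west
[1] after move(4): x=3 y=5 heading=west
[2] after strafe(left, 2): x=3 y=3 heading=west
no other 2-command option fits: unique.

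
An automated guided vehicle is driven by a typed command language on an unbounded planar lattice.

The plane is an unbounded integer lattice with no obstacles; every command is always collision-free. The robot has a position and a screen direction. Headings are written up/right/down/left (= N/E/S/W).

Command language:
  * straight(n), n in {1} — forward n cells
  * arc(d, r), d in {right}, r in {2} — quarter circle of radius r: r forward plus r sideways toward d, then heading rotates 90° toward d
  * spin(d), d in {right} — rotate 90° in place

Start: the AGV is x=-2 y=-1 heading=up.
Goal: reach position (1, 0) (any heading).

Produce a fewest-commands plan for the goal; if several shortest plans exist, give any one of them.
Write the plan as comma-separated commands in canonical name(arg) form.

start: x=-2 y=-1 heading=up
step 1 (arc(right, 2)): x=0 y=1 heading=right
step 2 (straight(1)): x=1 y=1 heading=right
step 3 (spin(right)): x=1 y=1 heading=down
step 4 (straight(1)): x=1 y=0 heading=down
nothing shorter than 4 reaches the goal.

arc(right, 2), straight(1), spin(right), straight(1)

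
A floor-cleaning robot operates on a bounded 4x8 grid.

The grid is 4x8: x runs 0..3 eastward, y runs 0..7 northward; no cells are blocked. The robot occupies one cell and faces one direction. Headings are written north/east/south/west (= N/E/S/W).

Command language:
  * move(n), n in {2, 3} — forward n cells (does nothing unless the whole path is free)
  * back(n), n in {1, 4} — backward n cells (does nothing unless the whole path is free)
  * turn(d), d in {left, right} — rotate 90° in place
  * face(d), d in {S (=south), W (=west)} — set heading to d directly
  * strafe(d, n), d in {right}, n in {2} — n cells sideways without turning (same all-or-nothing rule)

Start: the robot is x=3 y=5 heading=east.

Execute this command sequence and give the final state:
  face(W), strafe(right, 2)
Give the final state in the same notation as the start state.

begin: x=3 y=5 heading=east
step 1 (face(W)): x=3 y=5 heading=west
step 2 (strafe(right, 2)): x=3 y=7 heading=west

x=3 y=7 heading=west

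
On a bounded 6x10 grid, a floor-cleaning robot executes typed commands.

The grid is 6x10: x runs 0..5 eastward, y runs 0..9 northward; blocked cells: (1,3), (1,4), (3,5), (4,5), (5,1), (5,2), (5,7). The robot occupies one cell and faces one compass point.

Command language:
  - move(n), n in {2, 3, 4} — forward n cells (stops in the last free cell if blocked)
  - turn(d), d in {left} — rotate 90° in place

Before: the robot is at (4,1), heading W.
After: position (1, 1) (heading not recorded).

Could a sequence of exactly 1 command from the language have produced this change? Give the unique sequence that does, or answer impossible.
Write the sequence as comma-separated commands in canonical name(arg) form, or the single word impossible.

t0: at (4,1), heading W
1. move(3) → at (1,1), heading W
all 4 alternatives checked — unique.

move(3)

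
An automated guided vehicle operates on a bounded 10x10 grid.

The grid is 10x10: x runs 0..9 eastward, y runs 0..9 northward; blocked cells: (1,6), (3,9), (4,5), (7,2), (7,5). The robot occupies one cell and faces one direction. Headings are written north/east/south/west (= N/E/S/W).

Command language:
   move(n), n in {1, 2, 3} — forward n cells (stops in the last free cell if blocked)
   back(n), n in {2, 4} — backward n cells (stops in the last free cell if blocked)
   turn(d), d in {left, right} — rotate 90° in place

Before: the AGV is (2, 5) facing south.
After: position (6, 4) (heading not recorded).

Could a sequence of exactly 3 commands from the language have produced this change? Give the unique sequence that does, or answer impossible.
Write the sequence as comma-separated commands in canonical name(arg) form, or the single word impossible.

move(1), turn(right), back(4)

key: order matters: swapping move(1) and back(4) lands elsewhere
begin: (2, 5) facing south
1. move(1) → (2, 4) facing south
2. turn(right) → (2, 4) facing west
3. back(4) → (6, 4) facing west
all 343 alternatives checked — unique.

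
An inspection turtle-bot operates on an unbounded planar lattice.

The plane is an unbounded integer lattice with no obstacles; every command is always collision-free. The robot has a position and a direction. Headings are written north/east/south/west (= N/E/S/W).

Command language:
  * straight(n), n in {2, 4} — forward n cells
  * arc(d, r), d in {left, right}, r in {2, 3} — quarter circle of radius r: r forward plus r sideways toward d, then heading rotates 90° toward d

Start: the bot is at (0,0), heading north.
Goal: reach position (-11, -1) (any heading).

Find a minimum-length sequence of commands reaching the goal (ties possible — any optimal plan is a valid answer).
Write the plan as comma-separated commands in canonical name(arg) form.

from: at (0,0), heading north
t=1 arc(left, 2) ⇒ at (-2,2), heading west
t=2 straight(2) ⇒ at (-4,2), heading west
t=3 straight(4) ⇒ at (-8,2), heading west
t=4 arc(left, 3) ⇒ at (-11,-1), heading south
shorter routes all fall short; 4 is best.

arc(left, 2), straight(2), straight(4), arc(left, 3)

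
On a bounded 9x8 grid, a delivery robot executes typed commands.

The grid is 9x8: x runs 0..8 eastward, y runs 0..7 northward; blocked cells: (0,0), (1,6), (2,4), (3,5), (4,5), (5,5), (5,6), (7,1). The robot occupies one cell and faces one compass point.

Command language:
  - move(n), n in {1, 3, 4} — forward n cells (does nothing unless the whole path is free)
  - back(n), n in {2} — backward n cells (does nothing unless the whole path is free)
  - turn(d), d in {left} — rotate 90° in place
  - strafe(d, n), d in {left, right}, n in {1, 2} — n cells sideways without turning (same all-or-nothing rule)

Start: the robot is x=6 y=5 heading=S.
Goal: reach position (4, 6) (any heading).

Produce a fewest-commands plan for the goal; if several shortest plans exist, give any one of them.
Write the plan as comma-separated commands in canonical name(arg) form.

back(2), strafe(right, 2), move(1)

begin: x=6 y=5 heading=S
1. back(2) → x=6 y=7 heading=S
2. strafe(right, 2) → x=4 y=7 heading=S
3. move(1) → x=4 y=6 heading=S
no 2-step plan works, so 3 is optimal.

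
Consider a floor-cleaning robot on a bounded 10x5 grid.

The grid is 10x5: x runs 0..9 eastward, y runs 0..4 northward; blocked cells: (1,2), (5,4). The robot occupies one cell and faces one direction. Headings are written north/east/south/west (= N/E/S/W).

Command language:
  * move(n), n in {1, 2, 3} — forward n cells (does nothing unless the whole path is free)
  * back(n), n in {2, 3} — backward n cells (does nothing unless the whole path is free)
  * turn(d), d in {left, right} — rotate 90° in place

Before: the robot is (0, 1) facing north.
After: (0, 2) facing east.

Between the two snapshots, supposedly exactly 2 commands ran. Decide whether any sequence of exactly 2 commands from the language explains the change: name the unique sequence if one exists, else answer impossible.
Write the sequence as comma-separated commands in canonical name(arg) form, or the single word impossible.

key: order matters: swapping move(1) and turn(right) lands elsewhere
begin: (0, 1) facing north
[1] after move(1): (0, 2) facing north
[2] after turn(right): (0, 2) facing east
uniquely the one of 49 2-step routes that fits.

move(1), turn(right)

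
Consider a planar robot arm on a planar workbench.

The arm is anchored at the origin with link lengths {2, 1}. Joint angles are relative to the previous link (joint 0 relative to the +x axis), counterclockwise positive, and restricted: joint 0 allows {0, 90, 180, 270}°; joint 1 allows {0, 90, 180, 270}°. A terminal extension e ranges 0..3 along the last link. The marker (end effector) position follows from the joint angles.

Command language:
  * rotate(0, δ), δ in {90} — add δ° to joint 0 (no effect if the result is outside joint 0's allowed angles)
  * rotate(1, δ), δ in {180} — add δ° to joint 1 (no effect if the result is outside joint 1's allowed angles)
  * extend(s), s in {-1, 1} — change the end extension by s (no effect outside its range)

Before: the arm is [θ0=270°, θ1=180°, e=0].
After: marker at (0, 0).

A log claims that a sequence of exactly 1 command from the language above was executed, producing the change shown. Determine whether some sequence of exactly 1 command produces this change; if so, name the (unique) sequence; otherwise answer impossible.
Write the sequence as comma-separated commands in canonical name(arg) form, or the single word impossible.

begin: [θ0=270°, θ1=180°, e=0]
t=1 extend(1) ⇒ [θ0=270°, θ1=180°, e=1]
uniquely the one of 4 1-step routes that fits.

extend(1)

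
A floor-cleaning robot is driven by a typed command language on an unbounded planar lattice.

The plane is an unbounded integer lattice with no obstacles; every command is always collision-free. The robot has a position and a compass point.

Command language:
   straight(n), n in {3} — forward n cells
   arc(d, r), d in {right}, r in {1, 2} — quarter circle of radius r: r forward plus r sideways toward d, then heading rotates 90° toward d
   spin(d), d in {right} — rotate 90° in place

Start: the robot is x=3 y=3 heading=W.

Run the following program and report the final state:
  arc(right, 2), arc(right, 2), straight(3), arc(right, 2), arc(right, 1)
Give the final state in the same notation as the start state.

begin: x=3 y=3 heading=W
[1] after arc(right, 2): x=1 y=5 heading=N
[2] after arc(right, 2): x=3 y=7 heading=E
[3] after straight(3): x=6 y=7 heading=E
[4] after arc(right, 2): x=8 y=5 heading=S
[5] after arc(right, 1): x=7 y=4 heading=W

x=7 y=4 heading=W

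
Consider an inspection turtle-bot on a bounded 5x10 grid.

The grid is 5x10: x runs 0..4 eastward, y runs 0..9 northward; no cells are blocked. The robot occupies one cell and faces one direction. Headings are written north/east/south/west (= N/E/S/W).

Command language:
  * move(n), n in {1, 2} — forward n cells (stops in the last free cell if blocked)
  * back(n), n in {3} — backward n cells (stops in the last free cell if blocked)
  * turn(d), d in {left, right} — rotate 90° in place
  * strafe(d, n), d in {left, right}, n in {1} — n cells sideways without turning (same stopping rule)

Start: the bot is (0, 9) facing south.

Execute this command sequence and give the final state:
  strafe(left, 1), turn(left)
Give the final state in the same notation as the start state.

from: (0, 9) facing south
t=1 strafe(left, 1) ⇒ (1, 9) facing south
t=2 turn(left) ⇒ (1, 9) facing east

(1, 9) facing east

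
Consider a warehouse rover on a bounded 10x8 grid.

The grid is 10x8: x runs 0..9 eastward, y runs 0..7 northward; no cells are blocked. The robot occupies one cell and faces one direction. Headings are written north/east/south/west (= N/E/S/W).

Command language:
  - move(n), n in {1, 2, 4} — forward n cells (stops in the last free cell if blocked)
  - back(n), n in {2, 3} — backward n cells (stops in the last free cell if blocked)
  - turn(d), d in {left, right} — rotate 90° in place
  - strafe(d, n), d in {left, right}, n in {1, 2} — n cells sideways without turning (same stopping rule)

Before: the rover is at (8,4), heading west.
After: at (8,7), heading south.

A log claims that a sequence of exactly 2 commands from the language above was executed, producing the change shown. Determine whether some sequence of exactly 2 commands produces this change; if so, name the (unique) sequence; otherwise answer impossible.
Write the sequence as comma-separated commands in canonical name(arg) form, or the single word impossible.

turn(left), back(3)

key: cell and facing (now S) both changed — the 2 commands mix motion and turning
initial: at (8,4), heading west
[1] after turn(left): at (8,4), heading south
[2] after back(3): at (8,7), heading south
all 121 alternatives checked — unique.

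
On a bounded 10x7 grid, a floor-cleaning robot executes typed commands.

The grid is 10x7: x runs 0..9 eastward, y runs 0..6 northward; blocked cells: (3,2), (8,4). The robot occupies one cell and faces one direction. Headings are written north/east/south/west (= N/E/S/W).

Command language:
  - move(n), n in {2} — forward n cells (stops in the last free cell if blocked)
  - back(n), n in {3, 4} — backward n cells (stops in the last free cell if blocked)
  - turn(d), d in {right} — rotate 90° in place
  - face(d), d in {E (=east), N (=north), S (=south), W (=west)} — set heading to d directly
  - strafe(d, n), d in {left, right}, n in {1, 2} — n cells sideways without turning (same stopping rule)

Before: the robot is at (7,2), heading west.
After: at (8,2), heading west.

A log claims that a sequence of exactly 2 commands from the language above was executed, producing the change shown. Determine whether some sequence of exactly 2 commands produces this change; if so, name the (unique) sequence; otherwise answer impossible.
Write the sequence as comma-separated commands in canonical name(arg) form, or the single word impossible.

move(2), back(3)

key: order matters: swapping move(2) and back(3) lands elsewhere
from: at (7,2), heading west
step 1 (move(2)): at (5,2), heading west
step 2 (back(3)): at (8,2), heading west
all 144 alternatives checked — unique.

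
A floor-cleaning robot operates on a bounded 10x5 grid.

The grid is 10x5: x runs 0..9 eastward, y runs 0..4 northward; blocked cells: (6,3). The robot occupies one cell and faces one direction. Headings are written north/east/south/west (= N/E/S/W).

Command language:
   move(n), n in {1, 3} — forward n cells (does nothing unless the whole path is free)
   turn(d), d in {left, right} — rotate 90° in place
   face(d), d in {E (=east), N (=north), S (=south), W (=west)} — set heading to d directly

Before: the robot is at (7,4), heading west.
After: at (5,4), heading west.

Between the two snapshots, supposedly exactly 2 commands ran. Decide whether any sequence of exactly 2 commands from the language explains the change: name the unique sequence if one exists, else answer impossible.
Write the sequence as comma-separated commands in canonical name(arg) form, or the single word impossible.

move(1), move(1)

key: heading stays W — no command in the sequence turns
initial: at (7,4), heading west
step 1 (move(1)): at (6,4), heading west
step 2 (move(1)): at (5,4), heading west
no rival 2-sequence matches.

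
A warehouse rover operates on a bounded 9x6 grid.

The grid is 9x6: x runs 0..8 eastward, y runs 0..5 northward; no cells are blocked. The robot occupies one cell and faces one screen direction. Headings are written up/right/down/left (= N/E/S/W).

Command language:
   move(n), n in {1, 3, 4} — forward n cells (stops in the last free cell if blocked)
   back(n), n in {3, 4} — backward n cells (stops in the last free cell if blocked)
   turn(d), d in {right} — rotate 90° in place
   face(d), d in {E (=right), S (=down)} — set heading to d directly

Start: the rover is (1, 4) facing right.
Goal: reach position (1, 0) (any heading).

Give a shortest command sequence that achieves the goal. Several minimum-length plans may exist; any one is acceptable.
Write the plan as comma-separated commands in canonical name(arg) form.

from: (1, 4) facing right
1. face(S) → (1, 4) facing down
2. move(4) → (1, 0) facing down
minimal: 2 command(s), checked below 2.

face(S), move(4)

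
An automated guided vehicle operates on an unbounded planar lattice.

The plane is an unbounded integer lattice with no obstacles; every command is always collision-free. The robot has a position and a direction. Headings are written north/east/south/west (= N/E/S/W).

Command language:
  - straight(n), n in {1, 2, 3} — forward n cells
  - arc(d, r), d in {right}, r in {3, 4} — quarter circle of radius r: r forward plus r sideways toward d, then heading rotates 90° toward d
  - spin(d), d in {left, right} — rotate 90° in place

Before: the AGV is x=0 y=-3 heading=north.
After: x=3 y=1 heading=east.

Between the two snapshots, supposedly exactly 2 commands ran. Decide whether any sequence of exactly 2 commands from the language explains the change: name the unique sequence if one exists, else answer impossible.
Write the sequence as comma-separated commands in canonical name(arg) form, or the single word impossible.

key: position moved to (3,1) AND the heading swung to E — translation plus rotation needed
start: x=0 y=-3 heading=north
step 1 (straight(1)): x=0 y=-2 heading=north
step 2 (arc(right, 3)): x=3 y=1 heading=east
uniquely the one of 49 2-step routes that fits.

straight(1), arc(right, 3)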